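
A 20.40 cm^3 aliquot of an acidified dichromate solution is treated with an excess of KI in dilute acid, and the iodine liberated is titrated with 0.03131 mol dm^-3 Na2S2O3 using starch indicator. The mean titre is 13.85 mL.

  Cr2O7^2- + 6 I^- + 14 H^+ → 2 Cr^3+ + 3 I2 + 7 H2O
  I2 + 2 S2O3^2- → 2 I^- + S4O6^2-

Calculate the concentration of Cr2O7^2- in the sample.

0.003543 mol/L

n(S2O3^2-) = 0.01385 × 0.03131 = 4.336 × 10^-4 mol
n(I2) = n(S2O3^2-)/2 = 2.168 × 10^-4 mol
From the 1:3 ratio, n(Cr2O7^2-) in the aliquot = 1/3 × 2.168 × 10^-4 = 7.227 × 10^-5 mol
[Cr2O7^2-] = 7.227 × 10^-5 / 0.02040 = 0.003543 mol/L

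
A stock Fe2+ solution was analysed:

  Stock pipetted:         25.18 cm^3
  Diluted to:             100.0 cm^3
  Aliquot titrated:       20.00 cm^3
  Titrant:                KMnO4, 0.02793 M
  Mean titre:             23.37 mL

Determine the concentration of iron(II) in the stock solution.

0.6481 M

MnO4^- + 5 Fe^2+ + 8 H^+ → Mn^2+ + 5 Fe^3+ + 4 H2O
n(KMnO4) = 0.02337 × 0.02793 = 6.527 × 10^-4 mol
From the 5:1 ratio, n(Fe2+) in the aliquot = 5/1 × 6.527 × 10^-4 = 3.264 × 10^-3 mol
[Fe2+]_dilute = 3.264 × 10^-3 / 0.02000 = 0.1632 mol/L
Dilution factor = 100.0 / 25.18 = 3.971
[Fe2+]_stock = 0.1632 × 3.971 = 0.6481 mol/L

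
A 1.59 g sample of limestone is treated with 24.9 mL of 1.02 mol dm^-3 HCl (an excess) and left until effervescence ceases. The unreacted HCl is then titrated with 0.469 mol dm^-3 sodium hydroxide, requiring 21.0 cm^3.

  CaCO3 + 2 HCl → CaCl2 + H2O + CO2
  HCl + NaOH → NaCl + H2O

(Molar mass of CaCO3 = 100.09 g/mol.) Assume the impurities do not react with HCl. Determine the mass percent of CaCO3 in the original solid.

48.9 %

n(HCl) added = 0.0249 × 1.02 = 0.0254 mol
n(NaOH) used in back-titration = 0.0210 × 0.469 = 9.85 × 10^-3 mol
n(HCl) left over = 9.85 × 10^-3 mol (1:1 ratio)
n(HCl) consumed by analyte = 0.0254 − 9.85 × 10^-3 = 0.0155 mol
From the 1:2 ratio, n(CaCO3) = 1/2 × 0.0155 = 7.77 × 10^-3 mol
mass of CaCO3 = 7.77 × 10^-3 × 100.09 = 0.778 g
% CaCO3 = 0.778 / 1.59 × 100 = 48.9 %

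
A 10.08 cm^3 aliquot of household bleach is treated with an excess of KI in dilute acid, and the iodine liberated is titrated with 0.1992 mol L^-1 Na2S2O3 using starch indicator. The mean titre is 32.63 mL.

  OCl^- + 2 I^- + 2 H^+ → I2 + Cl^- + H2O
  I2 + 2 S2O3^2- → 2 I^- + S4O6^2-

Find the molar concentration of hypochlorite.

n(S2O3^2-) = 0.03263 × 0.1992 = 6.500 × 10^-3 mol
n(I2) = n(S2O3^2-)/2 = 3.250 × 10^-3 mol
n(OCl^-) in the aliquot = 3.250 × 10^-3 mol (1:1 ratio)
[OCl^-] = 3.250 × 10^-3 / 0.01008 = 0.3224 mol/L

0.3224 mol/L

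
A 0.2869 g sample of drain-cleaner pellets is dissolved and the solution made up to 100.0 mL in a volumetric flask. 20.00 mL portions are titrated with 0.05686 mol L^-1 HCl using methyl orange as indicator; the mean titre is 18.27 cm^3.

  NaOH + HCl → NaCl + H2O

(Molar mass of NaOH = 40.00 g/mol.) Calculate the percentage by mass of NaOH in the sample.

72.42 %

n(HCl) per titration = 0.01827 × 0.05686 = 1.039 × 10^-3 mol
n(NaOH) in each aliquot = 1.039 × 10^-3 mol (1:1 ratio)
n(NaOH) in the whole flask = 1.039 × 10^-3 × 100.0/20.00 = 5.194 × 10^-3 mol
mass of NaOH = 5.194 × 10^-3 × 40.00 = 0.2078 g
% NaOH = 0.2078 / 0.2869 × 100 = 72.42 %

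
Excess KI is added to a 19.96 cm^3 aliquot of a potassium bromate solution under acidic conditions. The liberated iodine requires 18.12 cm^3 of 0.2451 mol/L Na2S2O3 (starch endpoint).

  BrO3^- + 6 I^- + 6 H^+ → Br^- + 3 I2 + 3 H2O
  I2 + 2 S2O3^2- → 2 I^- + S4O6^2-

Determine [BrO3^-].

n(S2O3^2-) = 0.01812 × 0.2451 = 4.441 × 10^-3 mol
n(I2) = n(S2O3^2-)/2 = 2.221 × 10^-3 mol
From the 1:3 ratio, n(BrO3^-) in the aliquot = 1/3 × 2.221 × 10^-3 = 7.402 × 10^-4 mol
[BrO3^-] = 7.402 × 10^-4 / 0.01996 = 0.03708 mol/L

0.03708 mol/L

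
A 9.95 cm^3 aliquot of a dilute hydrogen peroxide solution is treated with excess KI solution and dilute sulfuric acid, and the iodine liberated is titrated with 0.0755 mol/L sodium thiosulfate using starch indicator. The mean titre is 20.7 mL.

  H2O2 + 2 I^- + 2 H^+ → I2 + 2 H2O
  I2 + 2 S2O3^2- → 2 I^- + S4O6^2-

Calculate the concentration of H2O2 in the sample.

0.0785 mol/L

n(S2O3^2-) = 0.0207 × 0.0755 = 1.56 × 10^-3 mol
n(I2) = n(S2O3^2-)/2 = 7.81 × 10^-4 mol
n(H2O2) in the aliquot = 7.81 × 10^-4 mol (1:1 ratio)
[H2O2] = 7.81 × 10^-4 / 0.00995 = 0.0785 mol/L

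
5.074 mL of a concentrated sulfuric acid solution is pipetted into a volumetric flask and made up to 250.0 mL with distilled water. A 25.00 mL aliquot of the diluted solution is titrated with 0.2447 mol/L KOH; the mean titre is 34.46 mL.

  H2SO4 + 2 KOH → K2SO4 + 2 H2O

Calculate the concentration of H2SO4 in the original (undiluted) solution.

8.309 mol/L

n(KOH) = 0.03446 × 0.2447 = 8.432 × 10^-3 mol
From the 1:2 ratio, n(H2SO4) in the aliquot = 1/2 × 8.432 × 10^-3 = 4.216 × 10^-3 mol
[H2SO4]_dilute = 4.216 × 10^-3 / 0.02500 = 0.1686 mol/L
Dilution factor = 250.0 / 5.074 = 49.27
[H2SO4]_stock = 0.1686 × 49.27 = 8.309 mol/L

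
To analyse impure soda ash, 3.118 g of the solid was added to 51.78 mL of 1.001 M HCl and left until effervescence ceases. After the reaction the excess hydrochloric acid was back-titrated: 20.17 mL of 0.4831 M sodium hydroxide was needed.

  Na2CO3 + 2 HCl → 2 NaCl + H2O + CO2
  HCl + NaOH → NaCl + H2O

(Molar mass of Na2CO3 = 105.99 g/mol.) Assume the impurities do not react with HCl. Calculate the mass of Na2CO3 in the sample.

n(HCl) added = 0.05178 × 1.001 = 0.05183 mol
n(NaOH) used in back-titration = 0.02017 × 0.4831 = 9.744 × 10^-3 mol
n(HCl) left over = 9.744 × 10^-3 mol (1:1 ratio)
n(HCl) consumed by analyte = 0.05183 − 9.744 × 10^-3 = 0.04209 mol
From the 1:2 ratio, n(Na2CO3) = 1/2 × 0.04209 = 0.02104 mol
mass of Na2CO3 = 0.02104 × 105.99 = 2.230 g

2.230 g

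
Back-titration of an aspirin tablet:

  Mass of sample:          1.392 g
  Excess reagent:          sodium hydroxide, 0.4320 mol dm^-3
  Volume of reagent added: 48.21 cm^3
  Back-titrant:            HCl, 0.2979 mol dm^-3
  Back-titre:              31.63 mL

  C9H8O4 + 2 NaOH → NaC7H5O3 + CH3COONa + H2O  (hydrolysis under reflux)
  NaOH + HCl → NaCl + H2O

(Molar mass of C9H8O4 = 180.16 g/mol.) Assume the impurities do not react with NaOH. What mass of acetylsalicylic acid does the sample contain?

1.027 g

n(NaOH) added = 0.04821 × 0.4320 = 0.02083 mol
n(HCl) used in back-titration = 0.03163 × 0.2979 = 9.423 × 10^-3 mol
n(NaOH) left over = 9.423 × 10^-3 mol (1:1 ratio)
n(NaOH) consumed by analyte = 0.02083 − 9.423 × 10^-3 = 0.01140 mol
From the 1:2 ratio, n(C9H8O4) = 1/2 × 0.01140 = 5.702 × 10^-3 mol
mass of C9H8O4 = 5.702 × 10^-3 × 180.16 = 1.027 g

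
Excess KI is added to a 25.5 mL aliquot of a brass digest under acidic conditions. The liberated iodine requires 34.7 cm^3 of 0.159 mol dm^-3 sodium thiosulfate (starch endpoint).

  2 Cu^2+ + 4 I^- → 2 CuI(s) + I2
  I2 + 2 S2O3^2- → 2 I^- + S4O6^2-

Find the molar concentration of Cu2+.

n(S2O3^2-) = 0.0347 × 0.159 = 5.52 × 10^-3 mol
n(I2) = n(S2O3^2-)/2 = 2.76 × 10^-3 mol
From the 2:1 ratio, n(Cu2+) in the aliquot = 2/1 × 2.76 × 10^-3 = 5.52 × 10^-3 mol
[Cu2+] = 5.52 × 10^-3 / 0.0255 = 0.216 mol/L

0.216 mol/L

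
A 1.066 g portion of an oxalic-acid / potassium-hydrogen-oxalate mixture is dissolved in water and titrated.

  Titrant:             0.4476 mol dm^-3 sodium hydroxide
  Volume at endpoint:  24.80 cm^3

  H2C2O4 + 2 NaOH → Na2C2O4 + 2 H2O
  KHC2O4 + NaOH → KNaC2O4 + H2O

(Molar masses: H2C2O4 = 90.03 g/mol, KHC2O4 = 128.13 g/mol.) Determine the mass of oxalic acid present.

n(NaOH) = 0.02480 × 0.4476 = 0.01110 mol
Let x = n(H2C2O4), y = n(KHC2O4).
Titrant: 2x + 1y = 0.01110;  mass: 90.03x + 128.13y = 1.066
Solving, x = 2.143 × 10^-3 mol, y = 6.814 × 10^-3 mol
mass of H2C2O4 = 2.143 × 10^-3 × 90.03 = 0.1930 g

0.1930 g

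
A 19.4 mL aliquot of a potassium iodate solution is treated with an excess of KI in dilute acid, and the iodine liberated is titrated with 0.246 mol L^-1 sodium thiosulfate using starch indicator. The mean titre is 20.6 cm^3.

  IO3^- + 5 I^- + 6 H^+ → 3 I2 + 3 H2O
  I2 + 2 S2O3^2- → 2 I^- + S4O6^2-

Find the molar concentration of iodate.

0.0435 mol/L

n(S2O3^2-) = 0.0206 × 0.246 = 5.07 × 10^-3 mol
n(I2) = n(S2O3^2-)/2 = 2.53 × 10^-3 mol
From the 1:3 ratio, n(IO3^-) in the aliquot = 1/3 × 2.53 × 10^-3 = 8.45 × 10^-4 mol
[IO3^-] = 8.45 × 10^-4 / 0.0194 = 0.0435 mol/L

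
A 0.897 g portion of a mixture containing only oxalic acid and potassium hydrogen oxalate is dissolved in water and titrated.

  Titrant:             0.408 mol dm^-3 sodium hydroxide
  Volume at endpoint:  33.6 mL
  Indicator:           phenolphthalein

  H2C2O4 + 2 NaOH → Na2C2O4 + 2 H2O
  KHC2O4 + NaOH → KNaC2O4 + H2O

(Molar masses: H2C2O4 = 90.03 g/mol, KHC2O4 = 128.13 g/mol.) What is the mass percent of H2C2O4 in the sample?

n(NaOH) = 0.0336 × 0.408 = 0.0137 mol
Let x = n(H2C2O4), y = n(KHC2O4).
Titrant: 2x + 1y = 0.0137;  mass: 90.03x + 128.13y = 0.897
Solving, x = 5.17 × 10^-3 mol, y = 3.37 × 10^-3 mol
mass of H2C2O4 = 5.17 × 10^-3 × 90.03 = 0.466 g
% H2C2O4 = 0.466 / 0.897 × 100 = 51.9 %

51.9 %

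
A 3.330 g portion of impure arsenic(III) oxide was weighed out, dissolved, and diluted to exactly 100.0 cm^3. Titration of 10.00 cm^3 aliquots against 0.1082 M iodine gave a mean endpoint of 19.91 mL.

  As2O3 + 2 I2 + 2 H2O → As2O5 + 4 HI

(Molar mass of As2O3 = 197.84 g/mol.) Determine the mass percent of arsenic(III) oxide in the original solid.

n(I2) per titration = 0.01991 × 0.1082 = 2.154 × 10^-3 mol
From the 1:2 ratio, n(As2O3) in each aliquot = 1/2 × 2.154 × 10^-3 = 1.077 × 10^-3 mol
n(As2O3) in the whole flask = 1.077 × 10^-3 × 100.0/10.00 = 0.01077 mol
mass of As2O3 = 0.01077 × 197.84 = 2.131 g
% As2O3 = 2.131 / 3.330 × 100 = 63.99 %

63.99 %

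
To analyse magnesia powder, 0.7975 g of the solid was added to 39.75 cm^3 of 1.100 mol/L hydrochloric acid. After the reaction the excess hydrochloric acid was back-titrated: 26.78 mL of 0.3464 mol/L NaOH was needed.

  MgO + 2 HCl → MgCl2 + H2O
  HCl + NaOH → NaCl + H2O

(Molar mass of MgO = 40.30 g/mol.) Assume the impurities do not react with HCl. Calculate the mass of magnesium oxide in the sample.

n(HCl) added = 0.03975 × 1.100 = 0.04372 mol
n(NaOH) used in back-titration = 0.02678 × 0.3464 = 9.277 × 10^-3 mol
n(HCl) left over = 9.277 × 10^-3 mol (1:1 ratio)
n(HCl) consumed by analyte = 0.04372 − 9.277 × 10^-3 = 0.03445 mol
From the 1:2 ratio, n(MgO) = 1/2 × 0.03445 = 0.01722 mol
mass of MgO = 0.01722 × 40.30 = 0.6941 g

0.6941 g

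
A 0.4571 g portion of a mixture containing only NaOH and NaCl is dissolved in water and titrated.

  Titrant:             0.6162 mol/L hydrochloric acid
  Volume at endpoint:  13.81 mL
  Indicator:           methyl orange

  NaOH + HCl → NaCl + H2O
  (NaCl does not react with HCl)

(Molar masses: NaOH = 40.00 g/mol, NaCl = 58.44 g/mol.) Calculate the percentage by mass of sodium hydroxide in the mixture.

n(HCl) = 0.01381 × 0.6162 = 8.510 × 10^-3 mol
Let x = n(NaOH), y = n(NaCl).
Titrant: 1x = 8.510 × 10^-3;  mass: 40.00x + 58.44y = 0.4571
Solving, x = 8.510 × 10^-3 mol, y = 1.997 × 10^-3 mol
mass of NaOH = 8.510 × 10^-3 × 40.00 = 0.3404 g
% NaOH = 0.3404 / 0.4571 × 100 = 74.47 %

74.47 %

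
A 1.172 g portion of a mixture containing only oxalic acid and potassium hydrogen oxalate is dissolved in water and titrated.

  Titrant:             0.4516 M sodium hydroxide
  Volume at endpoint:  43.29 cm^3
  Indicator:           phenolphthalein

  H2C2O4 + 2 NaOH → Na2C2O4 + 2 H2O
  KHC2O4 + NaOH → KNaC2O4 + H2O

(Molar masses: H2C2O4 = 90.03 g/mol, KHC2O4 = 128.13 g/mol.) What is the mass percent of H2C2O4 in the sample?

n(NaOH) = 0.04329 × 0.4516 = 0.01955 mol
Let x = n(H2C2O4), y = n(KHC2O4).
Titrant: 2x + 1y = 0.01955;  mass: 90.03x + 128.13y = 1.172
Solving, x = 8.018 × 10^-3 mol, y = 3.513 × 10^-3 mol
mass of H2C2O4 = 8.018 × 10^-3 × 90.03 = 0.7219 g
% H2C2O4 = 0.7219 / 1.172 × 100 = 61.60 %

61.60 %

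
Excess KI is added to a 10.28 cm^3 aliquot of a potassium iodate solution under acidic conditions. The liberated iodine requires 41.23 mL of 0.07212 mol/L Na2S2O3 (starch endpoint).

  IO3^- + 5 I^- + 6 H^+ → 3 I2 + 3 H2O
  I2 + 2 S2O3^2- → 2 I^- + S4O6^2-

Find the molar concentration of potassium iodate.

n(S2O3^2-) = 0.04123 × 0.07212 = 2.974 × 10^-3 mol
n(I2) = n(S2O3^2-)/2 = 1.487 × 10^-3 mol
From the 1:3 ratio, n(IO3^-) in the aliquot = 1/3 × 1.487 × 10^-3 = 4.956 × 10^-4 mol
[IO3^-] = 4.956 × 10^-4 / 0.01028 = 0.04821 mol/L

0.04821 mol/L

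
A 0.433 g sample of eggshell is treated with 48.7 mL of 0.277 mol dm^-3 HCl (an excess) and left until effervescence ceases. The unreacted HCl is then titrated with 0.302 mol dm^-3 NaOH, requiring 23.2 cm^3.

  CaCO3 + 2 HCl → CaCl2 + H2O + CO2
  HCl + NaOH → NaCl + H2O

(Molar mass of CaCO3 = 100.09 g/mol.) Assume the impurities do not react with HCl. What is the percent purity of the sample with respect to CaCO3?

n(HCl) added = 0.0487 × 0.277 = 0.0135 mol
n(NaOH) used in back-titration = 0.0232 × 0.302 = 7.01 × 10^-3 mol
n(HCl) left over = 7.01 × 10^-3 mol (1:1 ratio)
n(HCl) consumed by analyte = 0.0135 − 7.01 × 10^-3 = 6.48 × 10^-3 mol
From the 1:2 ratio, n(CaCO3) = 1/2 × 6.48 × 10^-3 = 3.24 × 10^-3 mol
mass of CaCO3 = 3.24 × 10^-3 × 100.09 = 0.324 g
% CaCO3 = 0.324 / 0.433 × 100 = 74.9 %

74.9 %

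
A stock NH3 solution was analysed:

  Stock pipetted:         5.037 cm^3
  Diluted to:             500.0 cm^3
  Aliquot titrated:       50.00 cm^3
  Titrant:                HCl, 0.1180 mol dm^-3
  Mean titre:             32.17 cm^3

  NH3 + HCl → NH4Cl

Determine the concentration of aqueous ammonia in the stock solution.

7.536 mol/L

n(HCl) = 0.03217 × 0.1180 = 3.796 × 10^-3 mol
n(NH3) in the aliquot = 3.796 × 10^-3 mol (1:1 ratio)
[NH3]_dilute = 3.796 × 10^-3 / 0.05000 = 0.07592 mol/L
Dilution factor = 500.0 / 5.037 = 99.27
[NH3]_stock = 0.07592 × 99.27 = 7.536 mol/L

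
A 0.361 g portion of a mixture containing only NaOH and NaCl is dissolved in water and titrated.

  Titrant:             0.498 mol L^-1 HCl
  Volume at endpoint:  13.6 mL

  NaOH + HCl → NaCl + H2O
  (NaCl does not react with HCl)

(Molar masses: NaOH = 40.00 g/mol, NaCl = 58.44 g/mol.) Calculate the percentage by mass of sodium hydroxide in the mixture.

n(HCl) = 0.0136 × 0.498 = 6.77 × 10^-3 mol
Let x = n(NaOH), y = n(NaCl).
Titrant: 1x = 6.77 × 10^-3;  mass: 40.00x + 58.44y = 0.361
Solving, x = 6.77 × 10^-3 mol, y = 1.54 × 10^-3 mol
mass of NaOH = 6.77 × 10^-3 × 40.00 = 0.271 g
% NaOH = 0.271 / 0.361 × 100 = 75.0 %

75.0 %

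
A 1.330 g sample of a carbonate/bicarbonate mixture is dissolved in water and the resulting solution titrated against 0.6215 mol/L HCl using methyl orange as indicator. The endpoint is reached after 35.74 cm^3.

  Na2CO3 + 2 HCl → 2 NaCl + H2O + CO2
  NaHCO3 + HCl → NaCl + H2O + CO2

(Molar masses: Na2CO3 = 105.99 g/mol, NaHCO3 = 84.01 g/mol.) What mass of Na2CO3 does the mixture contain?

n(HCl) = 0.03574 × 0.6215 = 0.02221 mol
Let x = n(Na2CO3), y = n(NaHCO3).
Titrant: 2x + 1y = 0.02221;  mass: 105.99x + 84.01y = 1.330
Solving, x = 8.642 × 10^-3 mol, y = 4.928 × 10^-3 mol
mass of Na2CO3 = 8.642 × 10^-3 × 105.99 = 0.9160 g

0.9160 g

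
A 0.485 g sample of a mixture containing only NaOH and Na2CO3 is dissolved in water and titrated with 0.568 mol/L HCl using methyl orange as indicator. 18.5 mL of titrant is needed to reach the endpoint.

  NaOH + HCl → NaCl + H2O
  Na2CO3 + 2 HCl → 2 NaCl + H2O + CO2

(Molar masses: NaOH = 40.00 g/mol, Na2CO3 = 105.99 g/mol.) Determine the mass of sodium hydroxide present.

0.221 g

n(HCl) = 0.0185 × 0.568 = 0.0105 mol
Let x = n(NaOH), y = n(Na2CO3).
Titrant: 1x + 2y = 0.0105;  mass: 40.00x + 105.99y = 0.485
Solving, x = 5.53 × 10^-3 mol, y = 2.49 × 10^-3 mol
mass of NaOH = 5.53 × 10^-3 × 40.00 = 0.221 g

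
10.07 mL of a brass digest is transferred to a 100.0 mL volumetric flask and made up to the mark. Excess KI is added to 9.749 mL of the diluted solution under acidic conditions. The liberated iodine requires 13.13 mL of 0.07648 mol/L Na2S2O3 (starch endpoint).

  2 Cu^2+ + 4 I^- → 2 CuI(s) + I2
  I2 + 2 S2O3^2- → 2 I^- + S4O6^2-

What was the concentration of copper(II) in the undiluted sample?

1.023 mol/L

n(S2O3^2-) = 0.01313 × 0.07648 = 1.004 × 10^-3 mol
n(I2) = n(S2O3^2-)/2 = 5.021 × 10^-4 mol
From the 2:1 ratio, n(Cu2+) in the aliquot = 2/1 × 5.021 × 10^-4 = 1.004 × 10^-3 mol
[Cu2+]_dilute = 1.004 × 10^-3 / 0.009749 = 0.1030 mol/L
[Cu2+]_original = 0.1030 × 100.0/10.07 = 1.023 mol/L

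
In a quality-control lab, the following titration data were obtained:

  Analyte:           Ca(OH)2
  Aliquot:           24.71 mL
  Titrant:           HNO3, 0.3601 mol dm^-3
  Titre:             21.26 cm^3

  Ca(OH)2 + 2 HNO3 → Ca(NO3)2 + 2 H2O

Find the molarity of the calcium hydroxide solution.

n(HNO3) = 0.02126 L × 0.3601 mol/L = 7.656 × 10^-3 mol
From the 1:2 mole ratio, n(Ca(OH)2) = 1/2 × 7.656 × 10^-3 = 3.828 × 10^-3 mol
[Ca(OH)2] = 3.828 × 10^-3 mol / 0.02471 L = 0.1549 mol/L

0.1549 mol/L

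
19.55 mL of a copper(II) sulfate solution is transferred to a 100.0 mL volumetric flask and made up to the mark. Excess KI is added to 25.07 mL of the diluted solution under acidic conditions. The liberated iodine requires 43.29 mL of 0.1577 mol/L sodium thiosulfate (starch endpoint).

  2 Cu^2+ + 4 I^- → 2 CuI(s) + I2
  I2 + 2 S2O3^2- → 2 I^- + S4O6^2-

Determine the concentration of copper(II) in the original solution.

n(S2O3^2-) = 0.04329 × 0.1577 = 6.827 × 10^-3 mol
n(I2) = n(S2O3^2-)/2 = 3.413 × 10^-3 mol
From the 2:1 ratio, n(Cu2+) in the aliquot = 2/1 × 3.413 × 10^-3 = 6.827 × 10^-3 mol
[Cu2+]_dilute = 6.827 × 10^-3 / 0.02507 = 0.2723 mol/L
[Cu2+]_original = 0.2723 × 100.0/19.55 = 1.393 mol/L

1.393 mol/L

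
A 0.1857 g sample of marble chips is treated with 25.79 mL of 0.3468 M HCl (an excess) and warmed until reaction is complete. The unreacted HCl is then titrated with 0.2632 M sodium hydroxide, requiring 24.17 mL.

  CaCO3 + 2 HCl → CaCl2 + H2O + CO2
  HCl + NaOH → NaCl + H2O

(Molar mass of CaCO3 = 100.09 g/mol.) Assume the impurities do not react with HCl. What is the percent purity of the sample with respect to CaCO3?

69.59 %

n(HCl) added = 0.02579 × 0.3468 = 8.944 × 10^-3 mol
n(NaOH) used in back-titration = 0.02417 × 0.2632 = 6.362 × 10^-3 mol
n(HCl) left over = 6.362 × 10^-3 mol (1:1 ratio)
n(HCl) consumed by analyte = 8.944 × 10^-3 − 6.362 × 10^-3 = 2.582 × 10^-3 mol
From the 1:2 ratio, n(CaCO3) = 1/2 × 2.582 × 10^-3 = 1.291 × 10^-3 mol
mass of CaCO3 = 1.291 × 10^-3 × 100.09 = 0.1292 g
% CaCO3 = 0.1292 / 0.1857 × 100 = 69.59 %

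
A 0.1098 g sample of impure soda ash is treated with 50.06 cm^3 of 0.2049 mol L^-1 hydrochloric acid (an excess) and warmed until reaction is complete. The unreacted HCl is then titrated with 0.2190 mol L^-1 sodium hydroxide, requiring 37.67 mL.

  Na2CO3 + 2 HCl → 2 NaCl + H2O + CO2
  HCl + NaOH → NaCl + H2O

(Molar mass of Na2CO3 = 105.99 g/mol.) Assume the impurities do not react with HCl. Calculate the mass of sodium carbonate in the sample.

0.1064 g

n(HCl) added = 0.05006 × 0.2049 = 0.01026 mol
n(NaOH) used in back-titration = 0.03767 × 0.2190 = 8.250 × 10^-3 mol
n(HCl) left over = 8.250 × 10^-3 mol (1:1 ratio)
n(HCl) consumed by analyte = 0.01026 − 8.250 × 10^-3 = 2.008 × 10^-3 mol
From the 1:2 ratio, n(Na2CO3) = 1/2 × 2.008 × 10^-3 = 1.004 × 10^-3 mol
mass of Na2CO3 = 1.004 × 10^-3 × 105.99 = 0.1064 g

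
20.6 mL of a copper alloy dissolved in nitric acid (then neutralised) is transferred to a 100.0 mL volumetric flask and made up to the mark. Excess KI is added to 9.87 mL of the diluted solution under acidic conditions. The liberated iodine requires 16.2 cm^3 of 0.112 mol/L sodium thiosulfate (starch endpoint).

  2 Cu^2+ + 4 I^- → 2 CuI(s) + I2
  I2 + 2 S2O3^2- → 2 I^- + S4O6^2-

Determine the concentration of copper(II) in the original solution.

0.892 mol/L

n(S2O3^2-) = 0.0162 × 0.112 = 1.81 × 10^-3 mol
n(I2) = n(S2O3^2-)/2 = 9.07 × 10^-4 mol
From the 2:1 ratio, n(Cu2+) in the aliquot = 2/1 × 9.07 × 10^-4 = 1.81 × 10^-3 mol
[Cu2+]_dilute = 1.81 × 10^-3 / 0.00987 = 0.184 mol/L
[Cu2+]_original = 0.184 × 100.0/20.6 = 0.892 mol/L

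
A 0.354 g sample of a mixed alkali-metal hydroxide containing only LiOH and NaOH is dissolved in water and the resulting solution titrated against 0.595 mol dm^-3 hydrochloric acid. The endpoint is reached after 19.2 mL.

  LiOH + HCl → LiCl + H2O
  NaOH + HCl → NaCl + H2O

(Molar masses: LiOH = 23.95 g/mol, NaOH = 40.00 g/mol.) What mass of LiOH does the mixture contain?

0.154 g

n(HCl) = 0.0192 × 0.595 = 0.0114 mol
Let x = n(LiOH), y = n(NaOH).
Titrant: 1x + 1y = 0.0114;  mass: 23.95x + 40.00y = 0.354
Solving, x = 6.41 × 10^-3 mol, y = 5.01 × 10^-3 mol
mass of LiOH = 6.41 × 10^-3 × 23.95 = 0.154 g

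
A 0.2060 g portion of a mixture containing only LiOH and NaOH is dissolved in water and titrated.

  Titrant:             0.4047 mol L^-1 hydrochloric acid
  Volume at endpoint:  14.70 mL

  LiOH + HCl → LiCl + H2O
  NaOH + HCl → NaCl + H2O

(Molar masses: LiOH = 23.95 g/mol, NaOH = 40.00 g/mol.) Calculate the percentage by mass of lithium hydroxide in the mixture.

23.15 %

n(HCl) = 0.01470 × 0.4047 = 5.949 × 10^-3 mol
Let x = n(LiOH), y = n(NaOH).
Titrant: 1x + 1y = 5.949 × 10^-3;  mass: 23.95x + 40.00y = 0.2060
Solving, x = 1.992 × 10^-3 mol, y = 3.958 × 10^-3 mol
mass of LiOH = 1.992 × 10^-3 × 23.95 = 0.04770 g
% LiOH = 0.04770 / 0.2060 × 100 = 23.15 %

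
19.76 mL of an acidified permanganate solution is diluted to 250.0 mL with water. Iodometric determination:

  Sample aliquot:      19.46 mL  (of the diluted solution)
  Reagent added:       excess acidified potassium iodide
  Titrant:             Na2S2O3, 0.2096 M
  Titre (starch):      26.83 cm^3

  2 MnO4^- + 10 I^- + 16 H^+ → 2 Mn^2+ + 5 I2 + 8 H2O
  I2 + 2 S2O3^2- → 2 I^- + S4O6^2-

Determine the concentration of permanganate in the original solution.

0.7312 M

n(S2O3^2-) = 0.02683 × 0.2096 = 5.624 × 10^-3 mol
n(I2) = n(S2O3^2-)/2 = 2.812 × 10^-3 mol
From the 2:5 ratio, n(MnO4^-) in the aliquot = 2/5 × 2.812 × 10^-3 = 1.125 × 10^-3 mol
[MnO4^-]_dilute = 1.125 × 10^-3 / 0.01946 = 0.05780 mol/L
[MnO4^-]_original = 0.05780 × 250.0/19.76 = 0.7312 mol/L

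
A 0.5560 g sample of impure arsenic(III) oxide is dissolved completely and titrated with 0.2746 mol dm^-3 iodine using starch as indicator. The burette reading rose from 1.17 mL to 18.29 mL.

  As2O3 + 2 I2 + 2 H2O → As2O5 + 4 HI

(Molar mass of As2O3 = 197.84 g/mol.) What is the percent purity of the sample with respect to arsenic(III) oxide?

n(I2) = 0.01712 L × 0.2746 mol/L = 4.701 × 10^-3 mol
From the 1:2 ratio, n(As2O3) = 1/2 × 4.701 × 10^-3 = 2.351 × 10^-3 mol
mass of As2O3 = 2.351 × 10^-3 × 197.84 g/mol = 0.4650 g
% As2O3 = 0.4650 / 0.5560 × 100 = 83.64 %

83.64 %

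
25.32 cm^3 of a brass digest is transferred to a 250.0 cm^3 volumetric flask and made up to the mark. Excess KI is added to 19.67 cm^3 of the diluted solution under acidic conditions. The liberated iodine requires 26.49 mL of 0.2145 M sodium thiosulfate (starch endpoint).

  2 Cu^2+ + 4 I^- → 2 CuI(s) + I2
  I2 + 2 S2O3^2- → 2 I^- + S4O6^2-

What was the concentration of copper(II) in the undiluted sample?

2.852 M

n(S2O3^2-) = 0.02649 × 0.2145 = 5.682 × 10^-3 mol
n(I2) = n(S2O3^2-)/2 = 2.841 × 10^-3 mol
From the 2:1 ratio, n(Cu2+) in the aliquot = 2/1 × 2.841 × 10^-3 = 5.682 × 10^-3 mol
[Cu2+]_dilute = 5.682 × 10^-3 / 0.01967 = 0.2889 mol/L
[Cu2+]_original = 0.2889 × 250.0/25.32 = 2.852 mol/L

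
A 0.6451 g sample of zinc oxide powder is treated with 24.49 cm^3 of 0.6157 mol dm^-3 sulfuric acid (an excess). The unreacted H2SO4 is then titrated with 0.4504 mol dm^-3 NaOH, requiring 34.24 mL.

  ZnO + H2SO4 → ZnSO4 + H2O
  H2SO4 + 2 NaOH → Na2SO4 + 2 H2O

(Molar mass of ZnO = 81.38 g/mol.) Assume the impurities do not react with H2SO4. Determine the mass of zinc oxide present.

0.5996 g

n(H2SO4) added = 0.02449 × 0.6157 = 0.01508 mol
n(NaOH) used in back-titration = 0.03424 × 0.4504 = 0.01542 mol
From the 1:2 ratio, n(H2SO4) left over = 1/2 × 0.01542 = 7.711 × 10^-3 mol
n(H2SO4) consumed by analyte = 0.01508 − 7.711 × 10^-3 = 7.368 × 10^-3 mol
n(ZnO) = 7.368 × 10^-3 mol (1:1 ratio)
mass of ZnO = 7.368 × 10^-3 × 81.38 = 0.5996 g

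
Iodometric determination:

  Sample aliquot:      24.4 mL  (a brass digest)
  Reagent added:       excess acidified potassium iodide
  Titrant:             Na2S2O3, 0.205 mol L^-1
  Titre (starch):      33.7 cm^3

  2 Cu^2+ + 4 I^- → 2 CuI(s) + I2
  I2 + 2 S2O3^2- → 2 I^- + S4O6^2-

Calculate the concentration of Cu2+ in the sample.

0.283 mol/L

n(S2O3^2-) = 0.0337 × 0.205 = 6.91 × 10^-3 mol
n(I2) = n(S2O3^2-)/2 = 3.45 × 10^-3 mol
From the 2:1 ratio, n(Cu2+) in the aliquot = 2/1 × 3.45 × 10^-3 = 6.91 × 10^-3 mol
[Cu2+] = 6.91 × 10^-3 / 0.0244 = 0.283 mol/L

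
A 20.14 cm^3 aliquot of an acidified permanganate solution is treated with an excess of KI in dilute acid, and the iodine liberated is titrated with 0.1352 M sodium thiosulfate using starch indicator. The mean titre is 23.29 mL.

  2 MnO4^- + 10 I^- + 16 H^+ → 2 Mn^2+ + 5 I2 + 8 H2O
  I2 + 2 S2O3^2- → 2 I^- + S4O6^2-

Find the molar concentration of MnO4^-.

0.03127 M

n(S2O3^2-) = 0.02329 × 0.1352 = 3.149 × 10^-3 mol
n(I2) = n(S2O3^2-)/2 = 1.574 × 10^-3 mol
From the 2:5 ratio, n(MnO4^-) in the aliquot = 2/5 × 1.574 × 10^-3 = 6.298 × 10^-4 mol
[MnO4^-] = 6.298 × 10^-4 / 0.02014 = 0.03127 mol/L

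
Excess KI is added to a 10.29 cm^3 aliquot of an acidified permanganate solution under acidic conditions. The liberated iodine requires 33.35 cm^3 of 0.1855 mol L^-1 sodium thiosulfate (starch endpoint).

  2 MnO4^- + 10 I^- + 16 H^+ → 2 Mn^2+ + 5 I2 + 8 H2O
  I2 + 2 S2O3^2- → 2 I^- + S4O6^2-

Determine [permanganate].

0.1202 mol/L

n(S2O3^2-) = 0.03335 × 0.1855 = 6.186 × 10^-3 mol
n(I2) = n(S2O3^2-)/2 = 3.093 × 10^-3 mol
From the 2:5 ratio, n(MnO4^-) in the aliquot = 2/5 × 3.093 × 10^-3 = 1.237 × 10^-3 mol
[MnO4^-] = 1.237 × 10^-3 / 0.01029 = 0.1202 mol/L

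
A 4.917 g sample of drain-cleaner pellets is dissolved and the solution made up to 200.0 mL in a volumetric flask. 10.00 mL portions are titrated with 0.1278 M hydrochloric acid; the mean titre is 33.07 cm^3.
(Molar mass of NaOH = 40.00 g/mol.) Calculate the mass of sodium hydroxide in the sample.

3.381 g

NaOH + HCl → NaCl + H2O
n(HCl) per titration = 0.03307 × 0.1278 = 4.226 × 10^-3 mol
n(NaOH) in each aliquot = 4.226 × 10^-3 mol (1:1 ratio)
n(NaOH) in the whole flask = 4.226 × 10^-3 × 200.0/10.00 = 0.08453 mol
mass of NaOH = 0.08453 × 40.00 = 3.381 g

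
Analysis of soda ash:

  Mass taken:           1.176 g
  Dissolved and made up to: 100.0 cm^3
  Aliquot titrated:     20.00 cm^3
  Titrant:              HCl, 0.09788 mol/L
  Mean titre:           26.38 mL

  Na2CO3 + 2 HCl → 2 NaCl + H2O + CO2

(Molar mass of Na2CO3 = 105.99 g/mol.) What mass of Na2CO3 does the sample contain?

n(HCl) per titration = 0.02638 × 0.09788 = 2.582 × 10^-3 mol
From the 1:2 ratio, n(Na2CO3) in each aliquot = 1/2 × 2.582 × 10^-3 = 1.291 × 10^-3 mol
n(Na2CO3) in the whole flask = 1.291 × 10^-3 × 100.0/20.00 = 6.455 × 10^-3 mol
mass of Na2CO3 = 6.455 × 10^-3 × 105.99 = 0.6842 g

0.6842 g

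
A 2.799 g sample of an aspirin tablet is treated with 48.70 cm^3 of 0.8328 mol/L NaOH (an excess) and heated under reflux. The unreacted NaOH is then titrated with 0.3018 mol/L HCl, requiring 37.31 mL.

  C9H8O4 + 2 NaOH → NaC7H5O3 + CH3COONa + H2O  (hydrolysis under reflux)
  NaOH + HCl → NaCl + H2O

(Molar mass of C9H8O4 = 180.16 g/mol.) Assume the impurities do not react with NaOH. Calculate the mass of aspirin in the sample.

n(NaOH) added = 0.04870 × 0.8328 = 0.04056 mol
n(HCl) used in back-titration = 0.03731 × 0.3018 = 0.01126 mol
n(NaOH) left over = 0.01126 mol (1:1 ratio)
n(NaOH) consumed by analyte = 0.04056 − 0.01126 = 0.02930 mol
From the 1:2 ratio, n(C9H8O4) = 1/2 × 0.02930 = 0.01465 mol
mass of C9H8O4 = 0.01465 × 180.16 = 2.639 g

2.639 g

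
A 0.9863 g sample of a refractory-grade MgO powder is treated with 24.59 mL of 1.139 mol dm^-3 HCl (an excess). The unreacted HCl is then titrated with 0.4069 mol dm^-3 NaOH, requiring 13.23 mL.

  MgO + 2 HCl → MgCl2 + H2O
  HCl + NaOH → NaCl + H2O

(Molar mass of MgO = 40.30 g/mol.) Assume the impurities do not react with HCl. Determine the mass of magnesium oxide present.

0.4559 g

n(HCl) added = 0.02459 × 1.139 = 0.02801 mol
n(NaOH) used in back-titration = 0.01323 × 0.4069 = 5.383 × 10^-3 mol
n(HCl) left over = 5.383 × 10^-3 mol (1:1 ratio)
n(HCl) consumed by analyte = 0.02801 − 5.383 × 10^-3 = 0.02262 mol
From the 1:2 ratio, n(MgO) = 1/2 × 0.02262 = 0.01131 mol
mass of MgO = 0.01131 × 40.30 = 0.4559 g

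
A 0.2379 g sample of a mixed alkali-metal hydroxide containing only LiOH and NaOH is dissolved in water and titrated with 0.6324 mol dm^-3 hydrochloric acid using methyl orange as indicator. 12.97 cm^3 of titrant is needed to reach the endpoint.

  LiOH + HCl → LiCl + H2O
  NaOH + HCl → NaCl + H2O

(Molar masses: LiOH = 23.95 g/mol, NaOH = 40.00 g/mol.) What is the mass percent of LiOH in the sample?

n(HCl) = 0.01297 × 0.6324 = 8.202 × 10^-3 mol
Let x = n(LiOH), y = n(NaOH).
Titrant: 1x + 1y = 8.202 × 10^-3;  mass: 23.95x + 40.00y = 0.2379
Solving, x = 5.619 × 10^-3 mol, y = 2.583 × 10^-3 mol
mass of LiOH = 5.619 × 10^-3 × 23.95 = 0.1346 g
% LiOH = 0.1346 / 0.2379 × 100 = 56.57 %

56.57 %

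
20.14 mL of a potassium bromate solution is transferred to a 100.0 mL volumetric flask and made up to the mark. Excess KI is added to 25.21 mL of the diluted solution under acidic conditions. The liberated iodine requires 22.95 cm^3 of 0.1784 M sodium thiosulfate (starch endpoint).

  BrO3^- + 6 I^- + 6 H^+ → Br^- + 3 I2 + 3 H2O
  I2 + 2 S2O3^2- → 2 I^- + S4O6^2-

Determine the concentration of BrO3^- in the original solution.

0.1344 M

n(S2O3^2-) = 0.02295 × 0.1784 = 4.094 × 10^-3 mol
n(I2) = n(S2O3^2-)/2 = 2.047 × 10^-3 mol
From the 1:3 ratio, n(BrO3^-) in the aliquot = 1/3 × 2.047 × 10^-3 = 6.824 × 10^-4 mol
[BrO3^-]_dilute = 6.824 × 10^-4 / 0.02521 = 0.02707 mol/L
[BrO3^-]_original = 0.02707 × 100.0/20.14 = 0.1344 mol/L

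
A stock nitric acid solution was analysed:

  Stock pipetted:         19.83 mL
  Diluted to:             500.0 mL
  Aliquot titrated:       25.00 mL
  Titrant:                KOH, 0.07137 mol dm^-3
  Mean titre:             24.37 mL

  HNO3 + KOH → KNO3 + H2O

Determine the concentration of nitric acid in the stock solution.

n(KOH) = 0.02437 × 0.07137 = 1.739 × 10^-3 mol
n(HNO3) in the aliquot = 1.739 × 10^-3 mol (1:1 ratio)
[HNO3]_dilute = 1.739 × 10^-3 / 0.02500 = 0.06957 mol/L
Dilution factor = 500.0 / 19.83 = 25.21
[HNO3]_stock = 0.06957 × 25.21 = 1.754 mol/L

1.754 mol/L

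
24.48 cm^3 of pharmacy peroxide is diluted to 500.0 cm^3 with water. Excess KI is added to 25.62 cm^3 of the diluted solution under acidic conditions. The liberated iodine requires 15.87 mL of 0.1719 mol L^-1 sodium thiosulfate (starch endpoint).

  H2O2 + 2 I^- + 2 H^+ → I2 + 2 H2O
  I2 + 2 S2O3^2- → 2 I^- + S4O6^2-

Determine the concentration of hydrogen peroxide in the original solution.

n(S2O3^2-) = 0.01587 × 0.1719 = 2.728 × 10^-3 mol
n(I2) = n(S2O3^2-)/2 = 1.364 × 10^-3 mol
n(H2O2) in the aliquot = 1.364 × 10^-3 mol (1:1 ratio)
[H2O2]_dilute = 1.364 × 10^-3 / 0.02562 = 0.05324 mol/L
[H2O2]_original = 0.05324 × 500.0/24.48 = 1.087 mol/L

1.087 mol/L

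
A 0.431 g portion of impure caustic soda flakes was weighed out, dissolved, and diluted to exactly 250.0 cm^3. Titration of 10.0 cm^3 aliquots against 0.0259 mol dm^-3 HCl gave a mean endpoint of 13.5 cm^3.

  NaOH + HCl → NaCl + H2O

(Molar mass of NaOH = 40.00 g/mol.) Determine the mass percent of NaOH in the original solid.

81.1 %

n(HCl) per titration = 0.0135 × 0.0259 = 3.50 × 10^-4 mol
n(NaOH) in each aliquot = 3.50 × 10^-4 mol (1:1 ratio)
n(NaOH) in the whole flask = 3.50 × 10^-4 × 250.0/10.0 = 8.74 × 10^-3 mol
mass of NaOH = 8.74 × 10^-3 × 40.00 = 0.350 g
% NaOH = 0.350 / 0.431 × 100 = 81.1 %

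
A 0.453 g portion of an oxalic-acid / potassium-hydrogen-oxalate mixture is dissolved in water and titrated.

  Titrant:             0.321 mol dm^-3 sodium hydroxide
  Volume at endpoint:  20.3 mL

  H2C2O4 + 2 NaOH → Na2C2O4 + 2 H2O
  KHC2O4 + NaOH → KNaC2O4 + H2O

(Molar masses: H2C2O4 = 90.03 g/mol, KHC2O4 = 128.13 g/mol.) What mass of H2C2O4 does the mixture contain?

0.207 g

n(NaOH) = 0.0203 × 0.321 = 6.52 × 10^-3 mol
Let x = n(H2C2O4), y = n(KHC2O4).
Titrant: 2x + 1y = 6.52 × 10^-3;  mass: 90.03x + 128.13y = 0.453
Solving, x = 2.30 × 10^-3 mol, y = 1.92 × 10^-3 mol
mass of H2C2O4 = 2.30 × 10^-3 × 90.03 = 0.207 g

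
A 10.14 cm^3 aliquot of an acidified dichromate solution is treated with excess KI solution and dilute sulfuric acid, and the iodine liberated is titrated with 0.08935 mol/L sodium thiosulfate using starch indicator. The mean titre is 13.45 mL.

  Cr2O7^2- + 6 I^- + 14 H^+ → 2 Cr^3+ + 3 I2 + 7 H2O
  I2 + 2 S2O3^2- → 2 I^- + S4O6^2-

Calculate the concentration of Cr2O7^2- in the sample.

n(S2O3^2-) = 0.01345 × 0.08935 = 1.202 × 10^-3 mol
n(I2) = n(S2O3^2-)/2 = 6.009 × 10^-4 mol
From the 1:3 ratio, n(Cr2O7^2-) in the aliquot = 1/3 × 6.009 × 10^-4 = 2.003 × 10^-4 mol
[Cr2O7^2-] = 2.003 × 10^-4 / 0.01014 = 0.01975 mol/L

0.01975 mol/L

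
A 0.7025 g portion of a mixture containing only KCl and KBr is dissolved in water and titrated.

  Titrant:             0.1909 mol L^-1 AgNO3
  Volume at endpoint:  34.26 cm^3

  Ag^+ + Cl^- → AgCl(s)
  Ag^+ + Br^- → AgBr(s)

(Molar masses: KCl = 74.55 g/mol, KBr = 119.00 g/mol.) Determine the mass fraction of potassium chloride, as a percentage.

n(AgNO3) = 0.03426 × 0.1909 = 6.540 × 10^-3 mol
Let x = n(KCl), y = n(KBr).
Titrant: 1x + 1y = 6.540 × 10^-3;  mass: 74.55x + 119.00y = 0.7025
Solving, x = 1.705 × 10^-3 mol, y = 4.835 × 10^-3 mol
mass of KCl = 1.705 × 10^-3 × 74.55 = 0.1271 g
% KCl = 0.1271 / 0.7025 × 100 = 18.09 %

18.09 %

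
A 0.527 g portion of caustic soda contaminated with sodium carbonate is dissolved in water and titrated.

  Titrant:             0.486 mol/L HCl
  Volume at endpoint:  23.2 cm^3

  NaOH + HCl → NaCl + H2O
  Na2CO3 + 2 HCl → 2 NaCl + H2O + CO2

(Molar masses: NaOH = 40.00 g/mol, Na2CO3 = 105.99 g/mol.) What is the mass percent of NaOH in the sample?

n(HCl) = 0.0232 × 0.486 = 0.0113 mol
Let x = n(NaOH), y = n(Na2CO3).
Titrant: 1x + 2y = 0.0113;  mass: 40.00x + 105.99y = 0.527
Solving, x = 5.43 × 10^-3 mol, y = 2.92 × 10^-3 mol
mass of NaOH = 5.43 × 10^-3 × 40.00 = 0.217 g
% NaOH = 0.217 / 0.527 × 100 = 41.2 %

41.2 %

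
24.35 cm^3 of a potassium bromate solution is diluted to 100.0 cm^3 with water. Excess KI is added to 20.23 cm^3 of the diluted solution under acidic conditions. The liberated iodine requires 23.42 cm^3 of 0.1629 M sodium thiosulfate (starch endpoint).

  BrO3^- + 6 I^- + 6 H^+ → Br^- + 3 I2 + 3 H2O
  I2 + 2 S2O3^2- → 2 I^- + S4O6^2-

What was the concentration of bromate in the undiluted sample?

n(S2O3^2-) = 0.02342 × 0.1629 = 3.815 × 10^-3 mol
n(I2) = n(S2O3^2-)/2 = 1.908 × 10^-3 mol
From the 1:3 ratio, n(BrO3^-) in the aliquot = 1/3 × 1.908 × 10^-3 = 6.359 × 10^-4 mol
[BrO3^-]_dilute = 6.359 × 10^-4 / 0.02023 = 0.03143 mol/L
[BrO3^-]_original = 0.03143 × 100.0/24.35 = 0.1291 mol/L

0.1291 M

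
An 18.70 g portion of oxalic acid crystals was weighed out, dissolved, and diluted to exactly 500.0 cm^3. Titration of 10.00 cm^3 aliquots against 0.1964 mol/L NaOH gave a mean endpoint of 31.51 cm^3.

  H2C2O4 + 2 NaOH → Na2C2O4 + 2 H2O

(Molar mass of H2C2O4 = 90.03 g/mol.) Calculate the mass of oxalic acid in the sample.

n(NaOH) per titration = 0.03151 × 0.1964 = 6.189 × 10^-3 mol
From the 1:2 ratio, n(H2C2O4) in each aliquot = 1/2 × 6.189 × 10^-3 = 3.094 × 10^-3 mol
n(H2C2O4) in the whole flask = 3.094 × 10^-3 × 500.0/10.00 = 0.1547 mol
mass of H2C2O4 = 0.1547 × 90.03 = 13.93 g

13.93 g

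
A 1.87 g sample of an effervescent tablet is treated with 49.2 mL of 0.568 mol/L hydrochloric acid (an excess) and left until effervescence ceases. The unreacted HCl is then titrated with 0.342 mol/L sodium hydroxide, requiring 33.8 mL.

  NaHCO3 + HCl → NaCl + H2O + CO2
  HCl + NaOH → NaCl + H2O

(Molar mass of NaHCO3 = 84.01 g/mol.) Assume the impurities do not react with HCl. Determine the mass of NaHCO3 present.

n(HCl) added = 0.0492 × 0.568 = 0.0279 mol
n(NaOH) used in back-titration = 0.0338 × 0.342 = 0.0116 mol
n(HCl) left over = 0.0116 mol (1:1 ratio)
n(HCl) consumed by analyte = 0.0279 − 0.0116 = 0.0164 mol
n(NaHCO3) = 0.0164 mol (1:1 ratio)
mass of NaHCO3 = 0.0164 × 84.01 = 1.38 g

1.38 g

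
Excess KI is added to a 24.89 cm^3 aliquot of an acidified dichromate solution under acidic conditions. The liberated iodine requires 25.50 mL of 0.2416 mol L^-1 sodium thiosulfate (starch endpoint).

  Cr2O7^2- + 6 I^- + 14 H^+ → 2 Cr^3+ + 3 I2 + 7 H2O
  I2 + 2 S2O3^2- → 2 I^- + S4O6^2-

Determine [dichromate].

0.04125 mol/L

n(S2O3^2-) = 0.02550 × 0.2416 = 6.161 × 10^-3 mol
n(I2) = n(S2O3^2-)/2 = 3.080 × 10^-3 mol
From the 1:3 ratio, n(Cr2O7^2-) in the aliquot = 1/3 × 3.080 × 10^-3 = 1.027 × 10^-3 mol
[Cr2O7^2-] = 1.027 × 10^-3 / 0.02489 = 0.04125 mol/L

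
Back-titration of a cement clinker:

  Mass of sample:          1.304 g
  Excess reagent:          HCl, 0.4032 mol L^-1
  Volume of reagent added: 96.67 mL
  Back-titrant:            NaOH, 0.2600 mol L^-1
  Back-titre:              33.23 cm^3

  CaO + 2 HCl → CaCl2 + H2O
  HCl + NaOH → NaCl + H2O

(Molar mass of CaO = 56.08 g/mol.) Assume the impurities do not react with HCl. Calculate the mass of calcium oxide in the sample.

n(HCl) added = 0.09667 × 0.4032 = 0.03898 mol
n(NaOH) used in back-titration = 0.03323 × 0.2600 = 8.640 × 10^-3 mol
n(HCl) left over = 8.640 × 10^-3 mol (1:1 ratio)
n(HCl) consumed by analyte = 0.03898 − 8.640 × 10^-3 = 0.03034 mol
From the 1:2 ratio, n(CaO) = 1/2 × 0.03034 = 0.01517 mol
mass of CaO = 0.01517 × 56.08 = 0.8507 g

0.8507 g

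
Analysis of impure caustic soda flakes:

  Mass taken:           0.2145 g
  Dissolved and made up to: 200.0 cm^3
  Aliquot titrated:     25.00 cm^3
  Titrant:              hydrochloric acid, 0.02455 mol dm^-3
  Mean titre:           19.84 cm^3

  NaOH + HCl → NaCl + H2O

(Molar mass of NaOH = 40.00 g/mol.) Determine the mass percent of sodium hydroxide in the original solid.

n(HCl) per titration = 0.01984 × 0.02455 = 4.871 × 10^-4 mol
n(NaOH) in each aliquot = 4.871 × 10^-4 mol (1:1 ratio)
n(NaOH) in the whole flask = 4.871 × 10^-4 × 200.0/25.00 = 3.897 × 10^-3 mol
mass of NaOH = 3.897 × 10^-3 × 40.00 = 0.1559 g
% NaOH = 0.1559 / 0.2145 × 100 = 72.66 %

72.66 %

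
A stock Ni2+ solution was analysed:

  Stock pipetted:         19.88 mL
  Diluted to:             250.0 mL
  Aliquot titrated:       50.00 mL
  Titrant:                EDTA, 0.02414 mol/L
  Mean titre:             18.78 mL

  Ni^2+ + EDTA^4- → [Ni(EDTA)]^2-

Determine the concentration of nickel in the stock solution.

0.1140 mol/L

n(EDTA) = 0.01878 × 0.02414 = 4.533 × 10^-4 mol
n(Ni2+) in the aliquot = 4.533 × 10^-4 mol (1:1 ratio)
[Ni2+]_dilute = 4.533 × 10^-4 / 0.05000 = 0.009067 mol/L
Dilution factor = 250.0 / 19.88 = 12.58
[Ni2+]_stock = 0.009067 × 12.58 = 0.1140 mol/L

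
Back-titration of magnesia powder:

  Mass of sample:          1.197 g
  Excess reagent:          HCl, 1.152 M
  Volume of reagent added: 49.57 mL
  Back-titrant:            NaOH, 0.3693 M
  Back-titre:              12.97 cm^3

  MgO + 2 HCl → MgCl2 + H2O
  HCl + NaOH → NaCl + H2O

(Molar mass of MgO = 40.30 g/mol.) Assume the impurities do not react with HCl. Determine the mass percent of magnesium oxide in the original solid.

n(HCl) added = 0.04957 × 1.152 = 0.05710 mol
n(NaOH) used in back-titration = 0.01297 × 0.3693 = 4.790 × 10^-3 mol
n(HCl) left over = 4.790 × 10^-3 mol (1:1 ratio)
n(HCl) consumed by analyte = 0.05710 − 4.790 × 10^-3 = 0.05231 mol
From the 1:2 ratio, n(MgO) = 1/2 × 0.05231 = 0.02616 mol
mass of MgO = 0.02616 × 40.30 = 1.054 g
% MgO = 1.054 / 1.197 × 100 = 88.07 %

88.07 %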